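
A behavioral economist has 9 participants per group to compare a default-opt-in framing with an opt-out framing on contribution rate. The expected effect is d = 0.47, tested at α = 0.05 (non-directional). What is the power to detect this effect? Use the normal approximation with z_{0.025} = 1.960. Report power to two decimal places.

power ≈ 0.17

For two equal groups, power = Φ(d·√(n/2) − z_{α/2}).
d·√(n/2) = 0.47 × √(9/2) = 0.47 × 2.121 = 0.997.
z_β = 0.997 − 1.960 = -0.963.
Power = Φ(-0.963) = 0.168.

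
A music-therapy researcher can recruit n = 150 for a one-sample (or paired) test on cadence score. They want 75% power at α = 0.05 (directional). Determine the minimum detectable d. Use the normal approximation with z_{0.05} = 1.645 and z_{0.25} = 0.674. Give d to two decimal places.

d_min ≈ 0.19

For a single sample (or paired design) of n = 150: d_min = (z_{α} + z_β)/√n.
z-sum = 1.645 + 0.674 = 2.319.
d_min = 2.319 / √150 = 2.319 / 12.247 = 0.189.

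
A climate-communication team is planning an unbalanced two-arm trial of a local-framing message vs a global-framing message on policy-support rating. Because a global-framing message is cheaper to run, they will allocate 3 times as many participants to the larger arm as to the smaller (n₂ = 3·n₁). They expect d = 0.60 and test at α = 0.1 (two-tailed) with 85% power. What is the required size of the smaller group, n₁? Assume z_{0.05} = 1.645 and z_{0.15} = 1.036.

n₁ = 27

With allocation ratio k = n₂/n₁ = 3, Var(x̄₁−x̄₂) = σ²(1/n₁ + 1/(k·n₁)) = σ²·(k+1)/(k·n₁).
So n₁ = (1 + 1/k)·((z_{α/2} + z_β)/d)² = 1.333 × (2.681/0.60)².
n₁ = 1.333 × 19.97 = 26.6.
Round up: n₁ = 27, giving n₂ = 3 × 27 = 81.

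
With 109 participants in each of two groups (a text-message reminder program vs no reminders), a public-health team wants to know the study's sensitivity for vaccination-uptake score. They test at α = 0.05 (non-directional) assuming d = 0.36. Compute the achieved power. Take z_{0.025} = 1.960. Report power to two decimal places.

power ≈ 0.76

For two equal groups, power = Φ(d·√(n/2) − z_{α/2}).
d·√(n/2) = 0.36 × √(109/2) = 0.36 × 7.382 = 2.658.
z_β = 2.658 − 1.960 = 0.698.
Power = Φ(0.698) = 0.757.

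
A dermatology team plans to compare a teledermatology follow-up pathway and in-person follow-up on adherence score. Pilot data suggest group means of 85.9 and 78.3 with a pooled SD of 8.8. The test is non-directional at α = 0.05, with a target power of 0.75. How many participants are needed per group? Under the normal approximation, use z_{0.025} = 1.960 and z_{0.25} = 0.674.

Cohen's d = |M₁ − M₂| / SD_pooled = |85.9 − 78.3| / 8.8 = 7.6 / 8.8 = 0.864.
For two independent groups with equal n: n = 2·((z_{α/2} + z_β) / d)².
z_{α/2} + z_β = 1.960 + 0.674 = 2.634.
n = 2 × (2.634 / 0.864)² = 2 × 3.049² = 2 × 9.29 = 18.6.
Round up to the next whole participant.

n = 19 per group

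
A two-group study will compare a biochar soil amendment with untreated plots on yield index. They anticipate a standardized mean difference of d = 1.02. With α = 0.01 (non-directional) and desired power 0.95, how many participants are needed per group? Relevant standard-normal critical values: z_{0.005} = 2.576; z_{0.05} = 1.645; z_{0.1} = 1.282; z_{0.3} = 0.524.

For two independent groups with equal n: n = 2·((z_{α/2} + z_β) / d)².
z_{α/2} + z_β = 2.576 + 1.645 = 4.221.
n = 2 × (4.221 / 1.02)² = 2 × 4.138² = 2 × 17.12 = 34.2.
Round up to the next whole participant.

n = 35 per group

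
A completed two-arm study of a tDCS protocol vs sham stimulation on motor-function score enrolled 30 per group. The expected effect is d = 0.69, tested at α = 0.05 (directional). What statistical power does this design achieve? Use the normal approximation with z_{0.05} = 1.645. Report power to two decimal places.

power ≈ 0.85

For two equal groups, power = Φ(d·√(n/2) − z_{α}).
d·√(n/2) = 0.69 × √(30/2) = 0.69 × 3.873 = 2.672.
z_β = 2.672 − 1.645 = 1.027.
Power = Φ(1.027) = 0.848.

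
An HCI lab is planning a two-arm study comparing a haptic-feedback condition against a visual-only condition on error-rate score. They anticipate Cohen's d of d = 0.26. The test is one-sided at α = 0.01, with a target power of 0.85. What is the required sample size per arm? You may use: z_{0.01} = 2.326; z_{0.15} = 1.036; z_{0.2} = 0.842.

For two independent groups with equal n: n = 2·((z_{α} + z_β) / d)².
z_{α} + z_β = 2.326 + 1.036 = 3.362.
n = 2 × (3.362 / 0.26)² = 2 × 12.931² = 2 × 167.20 = 334.4.
Round up to the next whole participant.

n = 335 per group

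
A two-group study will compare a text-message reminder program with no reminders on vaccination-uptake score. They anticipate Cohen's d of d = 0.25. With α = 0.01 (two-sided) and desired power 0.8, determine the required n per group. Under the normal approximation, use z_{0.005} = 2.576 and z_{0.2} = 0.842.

n = 374 per group

For two independent groups with equal n: n = 2·((z_{α/2} + z_β) / d)².
z_{α/2} + z_β = 2.576 + 0.842 = 3.418.
n = 2 × (3.418 / 0.25)² = 2 × 13.672² = 2 × 186.92 = 373.8.
Round up to the next whole participant.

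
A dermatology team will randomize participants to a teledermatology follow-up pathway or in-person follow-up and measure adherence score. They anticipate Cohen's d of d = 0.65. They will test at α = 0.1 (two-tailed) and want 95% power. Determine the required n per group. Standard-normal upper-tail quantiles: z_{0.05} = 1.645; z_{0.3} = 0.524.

For two independent groups with equal n: n = 2·((z_{α/2} + z_β) / d)².
z_{α/2} + z_β = 1.645 + 1.645 = 3.290.
n = 2 × (3.290 / 0.65)² = 2 × 5.062² = 2 × 25.62 = 51.2.
Round up to the next whole participant.

n = 52 per group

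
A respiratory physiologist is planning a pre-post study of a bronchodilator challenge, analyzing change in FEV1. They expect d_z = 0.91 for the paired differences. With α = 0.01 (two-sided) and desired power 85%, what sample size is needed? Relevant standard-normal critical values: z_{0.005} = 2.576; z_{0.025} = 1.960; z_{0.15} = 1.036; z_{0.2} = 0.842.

For a paired (one-sample on differences) test: n = ((z_{α/2} + z_β) / d)².
z_{α/2} + z_β = 2.576 + 1.036 = 3.612.
n = (3.612 / 0.91)² = 3.969² = 15.75.
Round up.

n = 16 pairs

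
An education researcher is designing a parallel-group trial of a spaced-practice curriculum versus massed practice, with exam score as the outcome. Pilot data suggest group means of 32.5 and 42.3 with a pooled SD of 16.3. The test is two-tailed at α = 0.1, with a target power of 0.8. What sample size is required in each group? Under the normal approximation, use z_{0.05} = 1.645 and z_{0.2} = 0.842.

Cohen's d = |M₁ − M₂| / SD_pooled = |32.5 − 42.3| / 16.3 = 9.8 / 16.3 = 0.601.
For two independent groups with equal n: n = 2·((z_{α/2} + z_β) / d)².
z_{α/2} + z_β = 1.645 + 0.842 = 2.487.
n = 2 × (2.487 / 0.601)² = 2 × 4.138² = 2 × 17.12 = 34.2.
Round up to the next whole participant.

n = 35 per group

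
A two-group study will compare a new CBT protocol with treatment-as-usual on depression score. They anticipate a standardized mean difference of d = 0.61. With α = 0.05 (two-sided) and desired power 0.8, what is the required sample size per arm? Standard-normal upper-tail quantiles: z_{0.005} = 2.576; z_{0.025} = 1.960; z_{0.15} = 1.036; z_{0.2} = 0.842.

For two independent groups with equal n: n = 2·((z_{α/2} + z_β) / d)².
z_{α/2} + z_β = 1.960 + 0.842 = 2.802.
n = 2 × (2.802 / 0.61)² = 2 × 4.593² = 2 × 21.10 = 42.2.
Round up to the next whole participant.

n = 43 per group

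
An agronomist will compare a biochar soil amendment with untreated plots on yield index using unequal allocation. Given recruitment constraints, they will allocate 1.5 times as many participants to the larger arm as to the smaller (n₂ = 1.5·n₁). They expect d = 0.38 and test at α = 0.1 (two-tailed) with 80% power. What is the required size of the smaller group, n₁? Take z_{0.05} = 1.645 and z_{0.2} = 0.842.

With allocation ratio k = n₂/n₁ = 1.5, Var(x̄₁−x̄₂) = σ²(1/n₁ + 1/(k·n₁)) = σ²·(k+1)/(k·n₁).
So n₁ = (1 + 1/k)·((z_{α/2} + z_β)/d)² = 1.667 × (2.487/0.38)².
n₁ = 1.667 × 42.83 = 71.4.
Round up: n₁ = 72, giving n₂ = 1.5 × 72 = 108.

n₁ = 72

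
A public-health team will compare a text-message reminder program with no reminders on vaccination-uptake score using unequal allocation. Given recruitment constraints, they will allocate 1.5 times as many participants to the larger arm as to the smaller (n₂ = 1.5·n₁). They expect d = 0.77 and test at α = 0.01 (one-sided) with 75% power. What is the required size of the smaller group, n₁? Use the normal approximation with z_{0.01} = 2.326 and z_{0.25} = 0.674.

With allocation ratio k = n₂/n₁ = 1.5, Var(x̄₁−x̄₂) = σ²(1/n₁ + 1/(k·n₁)) = σ²·(k+1)/(k·n₁).
So n₁ = (1 + 1/k)·((z_{α} + z_β)/d)² = 1.667 × (3.000/0.77)².
n₁ = 1.667 × 15.18 = 25.3.
Round up: n₁ = 26, giving n₂ = 1.5 × 26 = 39.

n₁ = 26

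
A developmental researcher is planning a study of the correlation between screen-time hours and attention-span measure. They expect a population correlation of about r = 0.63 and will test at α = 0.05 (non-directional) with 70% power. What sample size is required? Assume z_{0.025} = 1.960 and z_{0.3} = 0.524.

n = 15

Fisher's z: C = ½·ln((1+r)/(1−r)) = ½·ln(4.4054) = 0.7414.
n = ((z_{α/2} + z_β)/C)² + 3.
(1.960 + 0.524) / 0.7414 = 2.484 / 0.7414 = 3.350.
n = 3.350² + 3 = 11.23 + 3 = 14.2.
Round up.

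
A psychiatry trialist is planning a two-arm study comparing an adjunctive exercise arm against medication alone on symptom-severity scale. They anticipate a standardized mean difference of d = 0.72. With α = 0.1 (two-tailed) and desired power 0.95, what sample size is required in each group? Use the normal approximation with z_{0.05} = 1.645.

For two independent groups with equal n: n = 2·((z_{α/2} + z_β) / d)².
z_{α/2} + z_β = 1.645 + 1.645 = 3.290.
n = 2 × (3.290 / 0.72)² = 2 × 4.569² = 2 × 20.88 = 41.8.
Round up to the next whole participant.

n = 42 per group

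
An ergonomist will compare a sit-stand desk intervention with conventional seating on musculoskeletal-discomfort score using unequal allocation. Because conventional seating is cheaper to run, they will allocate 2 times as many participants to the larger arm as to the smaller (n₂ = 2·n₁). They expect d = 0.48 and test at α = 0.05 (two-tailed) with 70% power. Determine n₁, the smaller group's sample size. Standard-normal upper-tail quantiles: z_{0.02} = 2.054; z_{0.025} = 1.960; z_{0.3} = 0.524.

n₁ = 41

With allocation ratio k = n₂/n₁ = 2, Var(x̄₁−x̄₂) = σ²(1/n₁ + 1/(k·n₁)) = σ²·(k+1)/(k·n₁).
So n₁ = (1 + 1/k)·((z_{α/2} + z_β)/d)² = 1.500 × (2.484/0.48)².
n₁ = 1.500 × 26.78 = 40.2.
Round up: n₁ = 41, giving n₂ = 2 × 41 = 82.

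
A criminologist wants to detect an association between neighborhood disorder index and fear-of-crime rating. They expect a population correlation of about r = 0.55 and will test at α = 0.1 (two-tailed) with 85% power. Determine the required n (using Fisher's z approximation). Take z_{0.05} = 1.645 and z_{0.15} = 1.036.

n = 22

Fisher's z: C = ½·ln((1+r)/(1−r)) = ½·ln(3.4444) = 0.6184.
n = ((z_{α/2} + z_β)/C)² + 3.
(1.645 + 1.036) / 0.6184 = 2.681 / 0.6184 = 4.335.
n = 4.335² + 3 = 18.80 + 3 = 21.8.
Round up.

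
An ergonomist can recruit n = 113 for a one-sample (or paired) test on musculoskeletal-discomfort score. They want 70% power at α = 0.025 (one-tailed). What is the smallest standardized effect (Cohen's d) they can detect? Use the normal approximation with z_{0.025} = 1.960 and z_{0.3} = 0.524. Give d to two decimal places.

For a single sample (or paired design) of n = 113: d_min = (z_{α} + z_β)/√n.
z-sum = 1.960 + 0.524 = 2.484.
d_min = 2.484 / √113 = 2.484 / 10.630 = 0.234.

d_min ≈ 0.23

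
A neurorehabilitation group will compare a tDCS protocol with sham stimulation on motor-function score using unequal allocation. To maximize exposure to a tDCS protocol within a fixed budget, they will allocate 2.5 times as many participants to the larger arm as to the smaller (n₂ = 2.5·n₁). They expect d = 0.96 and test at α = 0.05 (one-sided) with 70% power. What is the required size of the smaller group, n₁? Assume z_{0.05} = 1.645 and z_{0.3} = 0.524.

n₁ = 8

With allocation ratio k = n₂/n₁ = 2.5, Var(x̄₁−x̄₂) = σ²(1/n₁ + 1/(k·n₁)) = σ²·(k+1)/(k·n₁).
So n₁ = (1 + 1/k)·((z_{α} + z_β)/d)² = 1.400 × (2.169/0.96)².
n₁ = 1.400 × 5.10 = 7.1.
Round up: n₁ = 8, giving n₂ = 2.5 × 8 = 20.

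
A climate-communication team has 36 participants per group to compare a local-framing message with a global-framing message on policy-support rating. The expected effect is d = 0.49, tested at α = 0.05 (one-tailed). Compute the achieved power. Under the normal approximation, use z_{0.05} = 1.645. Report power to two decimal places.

For two equal groups, power = Φ(d·√(n/2) − z_{α}).
d·√(n/2) = 0.49 × √(36/2) = 0.49 × 4.243 = 2.079.
z_β = 2.079 − 1.645 = 0.434.
Power = Φ(0.434) = 0.668.

power ≈ 0.67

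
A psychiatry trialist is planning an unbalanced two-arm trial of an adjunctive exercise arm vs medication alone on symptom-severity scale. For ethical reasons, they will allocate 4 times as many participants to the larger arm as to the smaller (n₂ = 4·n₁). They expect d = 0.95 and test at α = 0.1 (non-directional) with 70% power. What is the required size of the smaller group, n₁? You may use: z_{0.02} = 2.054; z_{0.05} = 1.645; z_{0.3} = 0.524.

With allocation ratio k = n₂/n₁ = 4, Var(x̄₁−x̄₂) = σ²(1/n₁ + 1/(k·n₁)) = σ²·(k+1)/(k·n₁).
So n₁ = (1 + 1/k)·((z_{α/2} + z_β)/d)² = 1.250 × (2.169/0.95)².
n₁ = 1.250 × 5.21 = 6.5.
Round up: n₁ = 7, giving n₂ = 4 × 7 = 28.

n₁ = 7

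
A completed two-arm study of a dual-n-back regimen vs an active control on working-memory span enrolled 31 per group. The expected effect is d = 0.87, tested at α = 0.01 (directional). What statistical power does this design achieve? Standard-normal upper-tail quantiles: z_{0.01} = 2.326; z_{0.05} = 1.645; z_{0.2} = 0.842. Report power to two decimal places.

power ≈ 0.86

For two equal groups, power = Φ(d·√(n/2) − z_{α}).
d·√(n/2) = 0.87 × √(31/2) = 0.87 × 3.937 = 3.425.
z_β = 3.425 − 2.326 = 1.099.
Power = Φ(1.099) = 0.864.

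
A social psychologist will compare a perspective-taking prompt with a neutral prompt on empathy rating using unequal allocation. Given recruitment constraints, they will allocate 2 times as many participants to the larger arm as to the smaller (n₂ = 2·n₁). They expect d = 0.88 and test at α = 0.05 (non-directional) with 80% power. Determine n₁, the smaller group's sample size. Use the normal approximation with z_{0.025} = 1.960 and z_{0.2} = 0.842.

With allocation ratio k = n₂/n₁ = 2, Var(x̄₁−x̄₂) = σ²(1/n₁ + 1/(k·n₁)) = σ²·(k+1)/(k·n₁).
So n₁ = (1 + 1/k)·((z_{α/2} + z_β)/d)² = 1.500 × (2.802/0.88)².
n₁ = 1.500 × 10.14 = 15.2.
Round up: n₁ = 16, giving n₂ = 2 × 16 = 32.

n₁ = 16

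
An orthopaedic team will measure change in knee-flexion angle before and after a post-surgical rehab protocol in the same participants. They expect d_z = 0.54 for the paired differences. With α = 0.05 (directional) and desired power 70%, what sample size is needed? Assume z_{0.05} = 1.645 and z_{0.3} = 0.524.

For a paired (one-sample on differences) test: n = ((z_{α} + z_β) / d)².
z_{α} + z_β = 1.645 + 0.524 = 2.169.
n = (2.169 / 0.54)² = 4.017² = 16.13.
Round up.

n = 17 pairs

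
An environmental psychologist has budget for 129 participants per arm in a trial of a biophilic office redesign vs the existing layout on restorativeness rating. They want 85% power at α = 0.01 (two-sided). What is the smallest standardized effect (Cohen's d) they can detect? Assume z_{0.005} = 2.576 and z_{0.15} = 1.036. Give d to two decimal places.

For two independent groups of n = 129 each: d_min = (z_{α/2} + z_β)·√(2/n).
z-sum = 2.576 + 1.036 = 3.612.
d_min = 3.612 × √(2/129) = 3.612 × 0.1245 = 0.450.

d_min ≈ 0.45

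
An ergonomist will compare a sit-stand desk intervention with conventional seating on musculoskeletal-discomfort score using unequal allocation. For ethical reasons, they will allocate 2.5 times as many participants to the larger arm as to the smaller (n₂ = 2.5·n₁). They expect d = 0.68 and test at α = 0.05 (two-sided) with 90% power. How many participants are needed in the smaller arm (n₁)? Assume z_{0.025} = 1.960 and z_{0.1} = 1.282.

n₁ = 32

With allocation ratio k = n₂/n₁ = 2.5, Var(x̄₁−x̄₂) = σ²(1/n₁ + 1/(k·n₁)) = σ²·(k+1)/(k·n₁).
So n₁ = (1 + 1/k)·((z_{α/2} + z_β)/d)² = 1.400 × (3.242/0.68)².
n₁ = 1.400 × 22.73 = 31.8.
Round up: n₁ = 32, giving n₂ = 2.5 × 32 = 80.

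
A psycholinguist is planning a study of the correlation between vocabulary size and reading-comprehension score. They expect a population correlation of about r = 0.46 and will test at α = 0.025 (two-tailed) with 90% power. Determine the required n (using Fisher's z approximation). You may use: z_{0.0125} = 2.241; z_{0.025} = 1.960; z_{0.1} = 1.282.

Fisher's z: C = ½·ln((1+r)/(1−r)) = ½·ln(2.7037) = 0.4973.
n = ((z_{α/2} + z_β)/C)² + 3.
(2.241 + 1.282) / 0.4973 = 3.523 / 0.4973 = 7.084.
n = 7.084² + 3 = 50.19 + 3 = 53.2.
Round up.

n = 54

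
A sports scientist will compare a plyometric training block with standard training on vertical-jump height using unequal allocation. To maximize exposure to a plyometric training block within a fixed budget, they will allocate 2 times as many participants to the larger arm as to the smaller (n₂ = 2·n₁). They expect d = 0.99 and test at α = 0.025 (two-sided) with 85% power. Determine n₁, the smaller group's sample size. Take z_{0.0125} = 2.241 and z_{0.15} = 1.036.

n₁ = 17

With allocation ratio k = n₂/n₁ = 2, Var(x̄₁−x̄₂) = σ²(1/n₁ + 1/(k·n₁)) = σ²·(k+1)/(k·n₁).
So n₁ = (1 + 1/k)·((z_{α/2} + z_β)/d)² = 1.500 × (3.277/0.99)².
n₁ = 1.500 × 10.96 = 16.4.
Round up: n₁ = 17, giving n₂ = 2 × 17 = 34.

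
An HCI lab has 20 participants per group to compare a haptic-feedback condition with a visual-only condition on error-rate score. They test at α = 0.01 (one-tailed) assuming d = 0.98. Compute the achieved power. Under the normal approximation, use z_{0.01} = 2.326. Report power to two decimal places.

For two equal groups, power = Φ(d·√(n/2) − z_{α}).
d·√(n/2) = 0.98 × √(20/2) = 0.98 × 3.162 = 3.099.
z_β = 3.099 − 2.326 = 0.773.
Power = Φ(0.773) = 0.780.

power ≈ 0.78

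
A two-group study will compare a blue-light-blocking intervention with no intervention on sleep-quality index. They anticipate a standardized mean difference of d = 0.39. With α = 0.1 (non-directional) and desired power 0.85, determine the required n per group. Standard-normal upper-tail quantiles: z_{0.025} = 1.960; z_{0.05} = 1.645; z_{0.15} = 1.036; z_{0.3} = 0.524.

n = 95 per group

For two independent groups with equal n: n = 2·((z_{α/2} + z_β) / d)².
z_{α/2} + z_β = 1.645 + 1.036 = 2.681.
n = 2 × (2.681 / 0.39)² = 2 × 6.874² = 2 × 47.26 = 94.5.
Round up to the next whole participant.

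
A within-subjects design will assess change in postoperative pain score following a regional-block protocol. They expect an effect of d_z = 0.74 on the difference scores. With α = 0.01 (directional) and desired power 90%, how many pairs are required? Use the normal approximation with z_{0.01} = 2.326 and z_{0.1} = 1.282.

For a paired (one-sample on differences) test: n = ((z_{α} + z_β) / d)².
z_{α} + z_β = 2.326 + 1.282 = 3.608.
n = (3.608 / 0.74)² = 4.876² = 23.77.
Round up.

n = 24 pairs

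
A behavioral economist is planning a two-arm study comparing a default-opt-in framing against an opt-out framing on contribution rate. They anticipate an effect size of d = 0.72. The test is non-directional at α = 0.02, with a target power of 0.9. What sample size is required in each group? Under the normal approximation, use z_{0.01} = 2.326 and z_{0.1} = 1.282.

n = 51 per group

For two independent groups with equal n: n = 2·((z_{α/2} + z_β) / d)².
z_{α/2} + z_β = 2.326 + 1.282 = 3.608.
n = 2 × (3.608 / 0.72)² = 2 × 5.011² = 2 × 25.11 = 50.2.
Round up to the next whole participant.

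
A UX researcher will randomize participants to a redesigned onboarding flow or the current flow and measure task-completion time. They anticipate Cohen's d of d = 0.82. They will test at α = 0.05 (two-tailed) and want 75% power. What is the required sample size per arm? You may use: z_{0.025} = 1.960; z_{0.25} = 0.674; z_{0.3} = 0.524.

n = 21 per group

For two independent groups with equal n: n = 2·((z_{α/2} + z_β) / d)².
z_{α/2} + z_β = 1.960 + 0.674 = 2.634.
n = 2 × (2.634 / 0.82)² = 2 × 3.212² = 2 × 10.32 = 20.6.
Round up to the next whole participant.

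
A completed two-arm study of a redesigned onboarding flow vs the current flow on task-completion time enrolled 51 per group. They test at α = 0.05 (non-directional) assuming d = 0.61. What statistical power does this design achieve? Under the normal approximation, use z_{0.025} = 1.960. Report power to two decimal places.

For two equal groups, power = Φ(d·√(n/2) − z_{α/2}).
d·√(n/2) = 0.61 × √(51/2) = 0.61 × 5.050 = 3.080.
z_β = 3.080 − 1.960 = 1.120.
Power = Φ(1.120) = 0.869.

power ≈ 0.87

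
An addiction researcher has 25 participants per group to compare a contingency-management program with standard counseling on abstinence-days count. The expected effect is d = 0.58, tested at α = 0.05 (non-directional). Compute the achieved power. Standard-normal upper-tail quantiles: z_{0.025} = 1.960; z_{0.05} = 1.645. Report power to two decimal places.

power ≈ 0.54

For two equal groups, power = Φ(d·√(n/2) − z_{α/2}).
d·√(n/2) = 0.58 × √(25/2) = 0.58 × 3.536 = 2.051.
z_β = 2.051 − 1.960 = 0.091.
Power = Φ(0.091) = 0.536.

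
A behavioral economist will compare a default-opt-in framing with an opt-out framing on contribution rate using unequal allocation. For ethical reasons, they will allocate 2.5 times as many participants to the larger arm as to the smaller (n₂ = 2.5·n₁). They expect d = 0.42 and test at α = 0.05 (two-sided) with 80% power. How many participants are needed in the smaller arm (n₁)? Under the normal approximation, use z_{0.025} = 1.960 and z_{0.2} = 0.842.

n₁ = 63

With allocation ratio k = n₂/n₁ = 2.5, Var(x̄₁−x̄₂) = σ²(1/n₁ + 1/(k·n₁)) = σ²·(k+1)/(k·n₁).
So n₁ = (1 + 1/k)·((z_{α/2} + z_β)/d)² = 1.400 × (2.802/0.42)².
n₁ = 1.400 × 44.51 = 62.3.
Round up: n₁ = 63, giving n₂ = ⌈2.5 × 63⌉ = ⌈157.5⌉ = 158.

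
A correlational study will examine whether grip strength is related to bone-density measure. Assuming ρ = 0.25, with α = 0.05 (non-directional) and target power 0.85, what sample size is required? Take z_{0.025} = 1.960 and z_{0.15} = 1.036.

Fisher's z: C = ½·ln((1+r)/(1−r)) = ½·ln(1.6667) = 0.2554.
n = ((z_{α/2} + z_β)/C)² + 3.
(1.960 + 1.036) / 0.2554 = 2.996 / 0.2554 = 11.731.
n = 11.731² + 3 = 137.61 + 3 = 140.6.
Round up.

n = 141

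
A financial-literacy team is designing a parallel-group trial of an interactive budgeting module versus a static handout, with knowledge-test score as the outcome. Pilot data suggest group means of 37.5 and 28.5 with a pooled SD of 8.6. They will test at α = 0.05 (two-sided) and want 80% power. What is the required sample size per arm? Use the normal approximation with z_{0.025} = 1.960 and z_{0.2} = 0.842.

n = 15 per group

Cohen's d = |M₁ − M₂| / SD_pooled = |37.5 − 28.5| / 8.6 = 9.0 / 8.6 = 1.047.
For two independent groups with equal n: n = 2·((z_{α/2} + z_β) / d)².
z_{α/2} + z_β = 1.960 + 0.842 = 2.802.
n = 2 × (2.802 / 1.047)² = 2 × 2.676² = 2 × 7.16 = 14.3.
Round up to the next whole participant.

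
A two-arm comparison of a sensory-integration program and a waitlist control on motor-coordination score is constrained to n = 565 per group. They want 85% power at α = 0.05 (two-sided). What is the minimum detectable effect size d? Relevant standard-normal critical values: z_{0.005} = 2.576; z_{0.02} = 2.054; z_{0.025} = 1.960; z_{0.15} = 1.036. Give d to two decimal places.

For two independent groups of n = 565 each: d_min = (z_{α/2} + z_β)·√(2/n).
z-sum = 1.960 + 1.036 = 2.996.
d_min = 2.996 × √(2/565) = 2.996 × 0.0595 = 0.178.

d_min ≈ 0.18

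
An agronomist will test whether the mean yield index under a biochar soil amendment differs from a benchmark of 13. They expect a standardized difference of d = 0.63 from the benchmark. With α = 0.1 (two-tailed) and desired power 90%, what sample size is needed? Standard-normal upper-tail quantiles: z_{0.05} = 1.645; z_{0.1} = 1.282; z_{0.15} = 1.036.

n = 22

For a one-sample test: n = ((z_{α/2} + z_β) / d)².
z_{α/2} + z_β = 1.645 + 1.282 = 2.927.
n = (2.927 / 0.63)² = 4.646² = 21.59.
Round up.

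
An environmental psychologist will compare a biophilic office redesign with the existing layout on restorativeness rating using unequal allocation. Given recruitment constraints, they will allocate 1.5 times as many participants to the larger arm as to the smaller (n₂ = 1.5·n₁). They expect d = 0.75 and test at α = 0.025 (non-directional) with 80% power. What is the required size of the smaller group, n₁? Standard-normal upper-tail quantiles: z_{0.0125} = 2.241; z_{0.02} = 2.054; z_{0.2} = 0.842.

With allocation ratio k = n₂/n₁ = 1.5, Var(x̄₁−x̄₂) = σ²(1/n₁ + 1/(k·n₁)) = σ²·(k+1)/(k·n₁).
So n₁ = (1 + 1/k)·((z_{α/2} + z_β)/d)² = 1.667 × (3.083/0.75)².
n₁ = 1.667 × 16.90 = 28.2.
Round up: n₁ = 29, giving n₂ = ⌈1.5 × 29⌉ = ⌈43.5⌉ = 44.

n₁ = 29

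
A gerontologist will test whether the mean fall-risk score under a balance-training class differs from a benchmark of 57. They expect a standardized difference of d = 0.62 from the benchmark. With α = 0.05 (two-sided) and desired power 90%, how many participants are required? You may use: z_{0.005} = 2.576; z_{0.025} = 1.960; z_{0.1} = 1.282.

n = 28

For a one-sample test: n = ((z_{α/2} + z_β) / d)².
z_{α/2} + z_β = 1.960 + 1.282 = 3.242.
n = (3.242 / 0.62)² = 5.229² = 27.34.
Round up.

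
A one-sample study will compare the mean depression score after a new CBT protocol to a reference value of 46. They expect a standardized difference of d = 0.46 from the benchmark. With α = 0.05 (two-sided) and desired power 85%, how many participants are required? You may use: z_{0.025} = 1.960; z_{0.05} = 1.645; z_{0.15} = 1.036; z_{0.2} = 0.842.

n = 43

For a one-sample test: n = ((z_{α/2} + z_β) / d)².
z_{α/2} + z_β = 1.960 + 1.036 = 2.996.
n = (2.996 / 0.46)² = 6.513² = 42.42.
Round up.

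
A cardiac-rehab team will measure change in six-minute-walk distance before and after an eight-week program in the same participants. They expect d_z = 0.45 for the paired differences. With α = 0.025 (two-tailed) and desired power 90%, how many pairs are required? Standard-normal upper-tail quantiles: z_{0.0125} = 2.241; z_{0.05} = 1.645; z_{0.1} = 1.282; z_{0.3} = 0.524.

n = 62 pairs

For a paired (one-sample on differences) test: n = ((z_{α/2} + z_β) / d)².
z_{α/2} + z_β = 2.241 + 1.282 = 3.523.
n = (3.523 / 0.45)² = 7.829² = 61.29.
Round up.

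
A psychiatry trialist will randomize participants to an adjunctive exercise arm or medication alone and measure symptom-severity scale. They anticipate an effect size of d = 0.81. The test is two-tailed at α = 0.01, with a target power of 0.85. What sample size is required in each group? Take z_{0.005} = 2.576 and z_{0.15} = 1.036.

n = 40 per group

For two independent groups with equal n: n = 2·((z_{α/2} + z_β) / d)².
z_{α/2} + z_β = 2.576 + 1.036 = 3.612.
n = 2 × (3.612 / 0.81)² = 2 × 4.459² = 2 × 19.88 = 39.8.
Round up to the next whole participant.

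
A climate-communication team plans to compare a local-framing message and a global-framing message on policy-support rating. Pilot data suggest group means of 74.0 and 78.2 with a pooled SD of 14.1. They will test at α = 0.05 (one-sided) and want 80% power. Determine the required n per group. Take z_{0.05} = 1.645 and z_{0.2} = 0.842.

n = 140 per group

Cohen's d = |M₁ − M₂| / SD_pooled = |74.0 − 78.2| / 14.1 = 4.2 / 14.1 = 0.298.
For two independent groups with equal n: n = 2·((z_{α} + z_β) / d)².
z_{α} + z_β = 1.645 + 0.842 = 2.487.
n = 2 × (2.487 / 0.298)² = 2 × 8.346² = 2 × 69.65 = 139.3.
Round up to the next whole participant.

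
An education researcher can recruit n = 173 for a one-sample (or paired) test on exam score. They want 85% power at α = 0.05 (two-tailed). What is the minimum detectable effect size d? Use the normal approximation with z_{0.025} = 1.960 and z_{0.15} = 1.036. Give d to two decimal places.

For a single sample (or paired design) of n = 173: d_min = (z_{α/2} + z_β)/√n.
z-sum = 1.960 + 1.036 = 2.996.
d_min = 2.996 / √173 = 2.996 / 13.153 = 0.228.

d_min ≈ 0.23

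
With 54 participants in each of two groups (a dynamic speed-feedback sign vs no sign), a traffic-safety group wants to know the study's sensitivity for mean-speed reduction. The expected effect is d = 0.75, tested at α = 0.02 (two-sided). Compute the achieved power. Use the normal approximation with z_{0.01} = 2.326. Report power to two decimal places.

power ≈ 0.94

For two equal groups, power = Φ(d·√(n/2) − z_{α/2}).
d·√(n/2) = 0.75 × √(54/2) = 0.75 × 5.196 = 3.897.
z_β = 3.897 − 2.326 = 1.571.
Power = Φ(1.571) = 0.942.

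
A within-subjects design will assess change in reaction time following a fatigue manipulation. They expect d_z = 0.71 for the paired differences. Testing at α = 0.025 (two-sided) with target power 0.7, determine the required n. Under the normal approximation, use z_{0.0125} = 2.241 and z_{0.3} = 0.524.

n = 16 pairs

For a paired (one-sample on differences) test: n = ((z_{α/2} + z_β) / d)².
z_{α/2} + z_β = 2.241 + 0.524 = 2.765.
n = (2.765 / 0.71)² = 3.894² = 15.17.
Round up.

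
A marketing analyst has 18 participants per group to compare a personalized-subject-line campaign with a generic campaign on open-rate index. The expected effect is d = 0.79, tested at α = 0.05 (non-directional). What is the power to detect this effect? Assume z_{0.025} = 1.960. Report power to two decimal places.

power ≈ 0.66

For two equal groups, power = Φ(d·√(n/2) − z_{α/2}).
d·√(n/2) = 0.79 × √(18/2) = 0.79 × 3.000 = 2.370.
z_β = 2.370 − 1.960 = 0.410.
Power = Φ(0.410) = 0.659.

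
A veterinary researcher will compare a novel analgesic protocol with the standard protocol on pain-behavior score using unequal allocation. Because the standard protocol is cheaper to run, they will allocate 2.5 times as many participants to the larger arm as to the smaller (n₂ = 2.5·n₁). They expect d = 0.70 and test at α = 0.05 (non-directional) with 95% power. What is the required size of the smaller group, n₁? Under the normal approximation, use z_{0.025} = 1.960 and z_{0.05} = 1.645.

With allocation ratio k = n₂/n₁ = 2.5, Var(x̄₁−x̄₂) = σ²(1/n₁ + 1/(k·n₁)) = σ²·(k+1)/(k·n₁).
So n₁ = (1 + 1/k)·((z_{α/2} + z_β)/d)² = 1.400 × (3.605/0.70)².
n₁ = 1.400 × 26.52 = 37.1.
Round up: n₁ = 38, giving n₂ = 2.5 × 38 = 95.

n₁ = 38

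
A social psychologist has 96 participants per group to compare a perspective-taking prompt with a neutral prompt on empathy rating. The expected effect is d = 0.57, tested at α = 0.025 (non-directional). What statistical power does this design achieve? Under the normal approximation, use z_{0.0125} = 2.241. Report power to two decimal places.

For two equal groups, power = Φ(d·√(n/2) − z_{α/2}).
d·√(n/2) = 0.57 × √(96/2) = 0.57 × 6.928 = 3.949.
z_β = 3.949 − 2.241 = 1.708.
Power = Φ(1.708) = 0.956.

power ≈ 0.96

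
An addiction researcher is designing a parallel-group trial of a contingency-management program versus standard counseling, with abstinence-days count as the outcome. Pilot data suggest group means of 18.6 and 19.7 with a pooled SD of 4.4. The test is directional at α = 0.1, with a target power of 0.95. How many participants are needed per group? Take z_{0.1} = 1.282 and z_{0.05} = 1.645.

Cohen's d = |M₁ − M₂| / SD_pooled = |18.6 − 19.7| / 4.4 = 1.1 / 4.4 = 0.250.
For two independent groups with equal n: n = 2·((z_{α} + z_β) / d)².
z_{α} + z_β = 1.282 + 1.645 = 2.927.
n = 2 × (2.927 / 0.250)² = 2 × 11.708² = 2 × 137.08 = 274.2.
Round up to the next whole participant.

n = 275 per group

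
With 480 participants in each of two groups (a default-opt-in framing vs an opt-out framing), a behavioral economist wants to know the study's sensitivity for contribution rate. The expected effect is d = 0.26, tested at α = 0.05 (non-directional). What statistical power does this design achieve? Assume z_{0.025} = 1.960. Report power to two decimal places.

For two equal groups, power = Φ(d·√(n/2) − z_{α/2}).
d·√(n/2) = 0.26 × √(480/2) = 0.26 × 15.492 = 4.028.
z_β = 4.028 − 1.960 = 2.068.
Power = Φ(2.068) = 0.981.

power ≈ 0.98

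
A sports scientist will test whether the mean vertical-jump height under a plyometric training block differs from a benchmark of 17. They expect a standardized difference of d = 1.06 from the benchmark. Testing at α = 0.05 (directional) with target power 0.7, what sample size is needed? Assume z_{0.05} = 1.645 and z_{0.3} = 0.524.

For a one-sample test: n = ((z_{α} + z_β) / d)².
z_{α} + z_β = 1.645 + 0.524 = 2.169.
n = (2.169 / 1.06)² = 2.046² = 4.19.
Round up.

n = 5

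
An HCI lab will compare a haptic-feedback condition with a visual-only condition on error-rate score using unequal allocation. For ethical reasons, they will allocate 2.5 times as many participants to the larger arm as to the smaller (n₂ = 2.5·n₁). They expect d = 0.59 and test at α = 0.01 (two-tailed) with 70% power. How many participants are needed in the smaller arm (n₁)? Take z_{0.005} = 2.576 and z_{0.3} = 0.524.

n₁ = 39

With allocation ratio k = n₂/n₁ = 2.5, Var(x̄₁−x̄₂) = σ²(1/n₁ + 1/(k·n₁)) = σ²·(k+1)/(k·n₁).
So n₁ = (1 + 1/k)·((z_{α/2} + z_β)/d)² = 1.400 × (3.100/0.59)².
n₁ = 1.400 × 27.61 = 38.6.
Round up: n₁ = 39, giving n₂ = ⌈2.5 × 39⌉ = ⌈97.5⌉ = 98.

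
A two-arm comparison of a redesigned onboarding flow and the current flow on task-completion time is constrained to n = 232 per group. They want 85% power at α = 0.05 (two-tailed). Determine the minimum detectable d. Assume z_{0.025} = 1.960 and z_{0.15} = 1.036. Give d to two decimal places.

For two independent groups of n = 232 each: d_min = (z_{α/2} + z_β)·√(2/n).
z-sum = 1.960 + 1.036 = 2.996.
d_min = 2.996 × √(2/232) = 2.996 × 0.0928 = 0.278.

d_min ≈ 0.28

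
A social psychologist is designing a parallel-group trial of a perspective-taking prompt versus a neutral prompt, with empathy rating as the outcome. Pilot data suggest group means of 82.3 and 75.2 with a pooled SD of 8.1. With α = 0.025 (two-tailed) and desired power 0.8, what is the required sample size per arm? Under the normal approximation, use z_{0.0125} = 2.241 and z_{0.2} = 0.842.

Cohen's d = |M₁ − M₂| / SD_pooled = |82.3 − 75.2| / 8.1 = 7.1 / 8.1 = 0.877.
For two independent groups with equal n: n = 2·((z_{α/2} + z_β) / d)².
z_{α/2} + z_β = 2.241 + 0.842 = 3.083.
n = 2 × (3.083 / 0.877)² = 2 × 3.515² = 2 × 12.36 = 24.7.
Round up to the next whole participant.

n = 25 per group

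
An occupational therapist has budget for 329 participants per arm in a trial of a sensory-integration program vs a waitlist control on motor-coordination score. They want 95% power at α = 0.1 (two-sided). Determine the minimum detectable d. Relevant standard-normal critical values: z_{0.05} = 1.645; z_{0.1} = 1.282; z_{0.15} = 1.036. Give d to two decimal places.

For two independent groups of n = 329 each: d_min = (z_{α/2} + z_β)·√(2/n).
z-sum = 1.645 + 1.645 = 3.290.
d_min = 3.290 × √(2/329) = 3.290 × 0.0780 = 0.257.

d_min ≈ 0.26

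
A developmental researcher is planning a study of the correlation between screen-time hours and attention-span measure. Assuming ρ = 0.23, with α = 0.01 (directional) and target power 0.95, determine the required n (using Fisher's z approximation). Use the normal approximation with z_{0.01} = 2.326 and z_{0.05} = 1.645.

n = 291

Fisher's z: C = ½·ln((1+r)/(1−r)) = ½·ln(1.5974) = 0.2342.
n = ((z_{α} + z_β)/C)² + 3.
(2.326 + 1.645) / 0.2342 = 3.971 / 0.2342 = 16.956.
n = 16.956² + 3 = 287.49 + 3 = 290.5.
Round up.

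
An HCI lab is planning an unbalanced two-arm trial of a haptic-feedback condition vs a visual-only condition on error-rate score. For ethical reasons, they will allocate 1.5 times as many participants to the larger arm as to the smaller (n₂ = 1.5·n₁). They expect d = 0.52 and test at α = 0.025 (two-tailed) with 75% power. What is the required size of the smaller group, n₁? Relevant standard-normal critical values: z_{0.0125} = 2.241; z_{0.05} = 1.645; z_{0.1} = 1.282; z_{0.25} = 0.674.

n₁ = 53

With allocation ratio k = n₂/n₁ = 1.5, Var(x̄₁−x̄₂) = σ²(1/n₁ + 1/(k·n₁)) = σ²·(k+1)/(k·n₁).
So n₁ = (1 + 1/k)·((z_{α/2} + z_β)/d)² = 1.667 × (2.915/0.52)².
n₁ = 1.667 × 31.42 = 52.4.
Round up: n₁ = 53, giving n₂ = ⌈1.5 × 53⌉ = ⌈79.5⌉ = 80.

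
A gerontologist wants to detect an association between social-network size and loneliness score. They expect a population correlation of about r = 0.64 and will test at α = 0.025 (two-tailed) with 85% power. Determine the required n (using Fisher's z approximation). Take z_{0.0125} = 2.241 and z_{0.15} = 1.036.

n = 22

Fisher's z: C = ½·ln((1+r)/(1−r)) = ½·ln(4.5556) = 0.7582.
n = ((z_{α/2} + z_β)/C)² + 3.
(2.241 + 1.036) / 0.7582 = 3.277 / 0.7582 = 4.322.
n = 4.322² + 3 = 18.68 + 3 = 21.7.
Round up.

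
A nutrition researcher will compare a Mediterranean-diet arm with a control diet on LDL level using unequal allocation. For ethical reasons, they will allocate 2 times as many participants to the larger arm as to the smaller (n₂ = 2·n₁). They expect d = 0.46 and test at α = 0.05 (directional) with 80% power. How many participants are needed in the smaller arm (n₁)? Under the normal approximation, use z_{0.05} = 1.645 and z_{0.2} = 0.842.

With allocation ratio k = n₂/n₁ = 2, Var(x̄₁−x̄₂) = σ²(1/n₁ + 1/(k·n₁)) = σ²·(k+1)/(k·n₁).
So n₁ = (1 + 1/k)·((z_{α} + z_β)/d)² = 1.500 × (2.487/0.46)².
n₁ = 1.500 × 29.23 = 43.8.
Round up: n₁ = 44, giving n₂ = 2 × 44 = 88.

n₁ = 44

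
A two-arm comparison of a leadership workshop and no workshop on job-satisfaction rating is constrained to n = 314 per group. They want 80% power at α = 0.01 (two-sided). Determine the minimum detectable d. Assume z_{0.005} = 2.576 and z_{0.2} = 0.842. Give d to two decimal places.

d_min ≈ 0.27

For two independent groups of n = 314 each: d_min = (z_{α/2} + z_β)·√(2/n).
z-sum = 2.576 + 0.842 = 3.418.
d_min = 3.418 × √(2/314) = 3.418 × 0.0798 = 0.273.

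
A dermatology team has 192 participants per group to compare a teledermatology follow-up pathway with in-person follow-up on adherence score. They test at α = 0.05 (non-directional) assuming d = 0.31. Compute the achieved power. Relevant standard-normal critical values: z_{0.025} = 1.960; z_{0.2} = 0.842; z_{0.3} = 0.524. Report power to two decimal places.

For two equal groups, power = Φ(d·√(n/2) − z_{α/2}).
d·√(n/2) = 0.31 × √(192/2) = 0.31 × 9.798 = 3.037.
z_β = 3.037 − 1.960 = 1.077.
Power = Φ(1.077) = 0.859.

power ≈ 0.86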